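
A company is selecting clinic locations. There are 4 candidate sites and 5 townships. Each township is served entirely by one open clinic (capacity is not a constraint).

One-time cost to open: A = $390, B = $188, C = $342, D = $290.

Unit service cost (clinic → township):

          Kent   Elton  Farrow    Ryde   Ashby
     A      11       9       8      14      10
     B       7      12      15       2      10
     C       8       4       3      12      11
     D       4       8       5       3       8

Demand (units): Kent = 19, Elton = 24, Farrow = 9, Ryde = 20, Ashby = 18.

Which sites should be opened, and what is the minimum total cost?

Open D only; minimum total cost 807.

For any fixed open set, each township goes to its cheapest open site; total = fixed + service.
{D}: Kent→D 4·19=76, Elton→D 8·24=192, Farrow→D 5·9=45, Ryde→D 3·20=60, Ashby→D 8·18=144. Service 517; fixed 290; total 807.
{B}: service 776 + fixed 188 = 964
{B, D}: service 497 + fixed 478 = 975
{A, B, C, D}: Kent→D 4·19=76, Elton→C 4·24=96, Farrow→C 3·9=27, Ryde→B 2·20=40, Ashby→D 8·18=144. Service 383; fixed 1210; total 1593.
No other subset beats 807.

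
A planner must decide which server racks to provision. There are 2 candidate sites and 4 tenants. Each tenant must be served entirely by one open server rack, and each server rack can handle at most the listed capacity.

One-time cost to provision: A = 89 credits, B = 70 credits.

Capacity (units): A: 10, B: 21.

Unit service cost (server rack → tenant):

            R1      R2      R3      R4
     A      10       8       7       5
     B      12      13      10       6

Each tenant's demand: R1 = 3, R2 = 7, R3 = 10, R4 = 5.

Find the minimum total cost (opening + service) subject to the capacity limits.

Minimum total cost: 375

Open {A, B}: R1→A 10·3=30, R2→A 8·7=56, R3→B 10·10=100, R4→B 6·5=30.
Loads: A carries 10/10, B carries 15/21. Service 216; fixed 159; total 375.
Next best feasible plan costs 381.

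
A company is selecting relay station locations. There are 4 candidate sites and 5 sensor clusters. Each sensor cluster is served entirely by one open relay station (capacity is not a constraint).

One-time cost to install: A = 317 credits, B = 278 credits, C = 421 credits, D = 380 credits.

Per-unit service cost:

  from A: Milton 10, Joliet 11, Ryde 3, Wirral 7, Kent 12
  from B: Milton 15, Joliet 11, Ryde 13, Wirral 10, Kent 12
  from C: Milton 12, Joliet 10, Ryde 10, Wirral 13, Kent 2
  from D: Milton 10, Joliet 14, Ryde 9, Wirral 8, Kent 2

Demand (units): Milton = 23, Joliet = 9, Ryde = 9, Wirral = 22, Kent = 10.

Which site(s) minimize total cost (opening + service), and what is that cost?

For any fixed open set, each sensor cluster goes to its cheapest open site; total = fixed + service.
{A}: Milton→A 10·23=230, Joliet→A 11·9=99, Ryde→A 3·9=27, Wirral→A 7·22=154, Kent→A 12·10=120. Service 630; fixed 317; total 947.
{D}: Milton→D 10·23=230, Joliet→D 14·9=126, Ryde→D 9·9=81, Wirral→D 8·22=176, Kent→D 2·10=20. Service 633; fixed 380; total 1013.
{B}: Milton→B 15·23=345, Joliet→B 11·9=99, Ryde→B 13·9=117, Wirral→B 10·22=220, Kent→B 12·10=120. Service 901; fixed 278; total 1179.
{A, B, C, D}: Milton→A 10·23=230, Joliet→C 10·9=90, Ryde→A 3·9=27, Wirral→A 7·22=154, Kent→C 2·10=20. Service 521; fixed 1396; total 1917.
(All 15 nonempty subsets were checked; A only is lowest.)

Open A only; minimum total cost 947.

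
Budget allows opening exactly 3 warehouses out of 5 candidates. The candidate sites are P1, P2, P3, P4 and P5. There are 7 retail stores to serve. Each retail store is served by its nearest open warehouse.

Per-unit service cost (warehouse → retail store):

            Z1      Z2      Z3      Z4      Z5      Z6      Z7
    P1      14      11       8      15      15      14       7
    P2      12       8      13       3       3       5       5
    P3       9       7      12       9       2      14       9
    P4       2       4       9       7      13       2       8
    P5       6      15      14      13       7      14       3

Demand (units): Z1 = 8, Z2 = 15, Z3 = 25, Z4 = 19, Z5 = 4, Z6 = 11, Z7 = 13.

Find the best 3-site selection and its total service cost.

Choose P2, P4 and P5; total service cost 431.

With exactly 3 open, each retail store uses its cheapest among the chosen.
{P2, P4, P5}: Z1→P4 2·8=16, Z2→P4 4·15=60, Z3→P4 9·25=225, Z4→P2 3·19=57, Z5→P2 3·4=12, Z6→P4 2·11=22, Z7→P5 3·13=39. Service cost 431.
{P1, P2, P4}: service cost 432
{P2, P3, P4}: service cost 453
Among all 10 size-3 choices, {P2, P4, P5} is lowest.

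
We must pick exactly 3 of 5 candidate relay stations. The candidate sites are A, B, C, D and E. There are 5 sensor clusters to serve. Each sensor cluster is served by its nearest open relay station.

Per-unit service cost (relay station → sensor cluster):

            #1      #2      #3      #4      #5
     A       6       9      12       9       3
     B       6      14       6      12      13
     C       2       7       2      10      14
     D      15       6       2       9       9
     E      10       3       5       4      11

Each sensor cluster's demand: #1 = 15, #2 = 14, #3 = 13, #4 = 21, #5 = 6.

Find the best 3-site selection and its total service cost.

With exactly 3 open, each sensor cluster uses its cheapest among the chosen.
{A, C, E}: #1→C 2·15=30, #2→E 3·14=42, #3→C 2·13=26, #4→E 4·21=84, #5→A 3·6=18. Service cost 200.
{C, D, E}: service cost 236
{B, C, E}: service cost 248
Among all 10 size-3 choices, {A, C, E} is lowest.

Choose A, C and E; total service cost 200.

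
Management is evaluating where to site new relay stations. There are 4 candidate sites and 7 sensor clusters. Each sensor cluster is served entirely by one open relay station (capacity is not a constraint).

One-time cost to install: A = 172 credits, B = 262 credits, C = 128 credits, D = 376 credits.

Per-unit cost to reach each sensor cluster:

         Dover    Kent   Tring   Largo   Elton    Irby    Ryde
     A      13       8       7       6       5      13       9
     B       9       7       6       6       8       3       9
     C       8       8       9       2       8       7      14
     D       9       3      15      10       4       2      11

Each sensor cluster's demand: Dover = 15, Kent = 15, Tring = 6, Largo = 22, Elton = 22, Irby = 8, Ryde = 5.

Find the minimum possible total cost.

For any fixed open set, each sensor cluster goes to its cheapest open site; total = fixed + service.
{C}: Dover→C 8·15=120, Kent→C 8·15=120, Tring→C 9·6=54, Largo→C 2·22=44, Elton→C 8·22=176, Irby→C 7·8=56, Ryde→C 14·5=70. Service 640; fixed 128; total 768.
{A, C}: service 537 + fixed 300 = 837
{B}: Dover→B 9·15=135, Kent→B 7·15=105, Tring→B 6·6=36, Largo→B 6·22=132, Elton→B 8·22=176, Irby→B 3·8=24, Ryde→B 9·5=45. Service 653; fixed 262; total 915.
{A, B, C, D}: service 394 + fixed 938 = 1332
No other subset beats 768.

Minimum total cost: 768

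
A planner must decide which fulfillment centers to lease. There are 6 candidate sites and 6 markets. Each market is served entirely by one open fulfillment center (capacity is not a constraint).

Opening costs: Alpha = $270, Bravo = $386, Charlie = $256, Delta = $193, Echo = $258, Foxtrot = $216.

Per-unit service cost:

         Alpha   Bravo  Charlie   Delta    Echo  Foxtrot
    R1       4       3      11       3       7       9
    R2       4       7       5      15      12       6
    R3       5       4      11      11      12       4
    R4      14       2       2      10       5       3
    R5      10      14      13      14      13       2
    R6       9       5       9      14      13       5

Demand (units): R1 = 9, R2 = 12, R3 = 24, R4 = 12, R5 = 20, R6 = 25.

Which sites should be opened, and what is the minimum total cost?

Open Foxtrot only; minimum total cost 666.

For any fixed open set, each market goes to its cheapest open site; total = fixed + service.
{Foxtrot}: R1→Foxtrot 9·9=81, R2→Foxtrot 6·12=72, R3→Foxtrot 4·24=96, R4→Foxtrot 3·12=36, R5→Foxtrot 2·20=40, R6→Foxtrot 5·25=125. Service 450; fixed 216; total 666.
{Delta, Foxtrot}: service 396 + fixed 409 = 805
{Alpha, Foxtrot}: R1→Alpha 4·9=36, R2→Alpha 4·12=48, R3→Foxtrot 4·24=96, R4→Foxtrot 3·12=36, R5→Foxtrot 2·20=40, R6→Foxtrot 5·25=125. Service 381; fixed 486; total 867.
{Alpha, Bravo, Charlie, Delta, Echo, Foxtrot}: service 360 + fixed 1579 = 1939
No other subset beats 666.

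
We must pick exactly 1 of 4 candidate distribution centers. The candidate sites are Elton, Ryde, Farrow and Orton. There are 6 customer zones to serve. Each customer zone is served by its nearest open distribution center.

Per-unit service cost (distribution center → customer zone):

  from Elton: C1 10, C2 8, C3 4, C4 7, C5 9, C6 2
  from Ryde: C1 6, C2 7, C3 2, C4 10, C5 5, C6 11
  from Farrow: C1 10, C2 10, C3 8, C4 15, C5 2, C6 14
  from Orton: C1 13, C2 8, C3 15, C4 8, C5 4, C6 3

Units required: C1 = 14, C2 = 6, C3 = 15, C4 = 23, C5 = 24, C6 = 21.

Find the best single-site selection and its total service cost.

With exactly 1 open, each customer zone uses its cheapest among the chosen.
{Elton}: C1→Elton 10·14=140, C2→Elton 8·6=48, C3→Elton 4·15=60, C4→Elton 7·23=161, C5→Elton 9·24=216, C6→Elton 2·21=42. Service cost 667.
{Ryde}: service cost 737
{Orton}: service cost 798
Among all 4 size-1 choices, {Elton} is lowest.

Choose Elton only; total service cost 667.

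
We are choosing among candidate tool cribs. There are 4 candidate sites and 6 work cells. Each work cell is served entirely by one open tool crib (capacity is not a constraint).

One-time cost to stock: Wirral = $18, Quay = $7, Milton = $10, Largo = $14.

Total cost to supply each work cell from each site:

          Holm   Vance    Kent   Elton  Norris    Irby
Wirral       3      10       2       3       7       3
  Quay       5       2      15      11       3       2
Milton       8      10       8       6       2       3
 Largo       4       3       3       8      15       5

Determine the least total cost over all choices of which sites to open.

Minimum total cost: 40

For any fixed open set, each work cell goes to its cheapest open site; total = fixed + service.
{Wirral, Quay}: Holm→Wirral 3, Vance→Quay 2, Kent→Wirral 2, Elton→Wirral 3, Norris→Quay 3, Irby→Quay 2. Service 15; fixed 25; total 40.
{Quay, Milton}: service 25 + fixed 17 = 42
{Quay, Largo}: Holm→Largo 4, Vance→Quay 2, Kent→Largo 3, Elton→Largo 8, Norris→Quay 3, Irby→Quay 2. Service 22; fixed 21; total 43.
{Wirral, Quay, Milton, Largo}: Holm→Wirral 3, Vance→Quay 2, Kent→Wirral 2, Elton→Wirral 3, Norris→Milton 2, Irby→Quay 2. Service 14; fixed 49; total 63.
(All 15 nonempty subsets were checked; Wirral and Quay is lowest.)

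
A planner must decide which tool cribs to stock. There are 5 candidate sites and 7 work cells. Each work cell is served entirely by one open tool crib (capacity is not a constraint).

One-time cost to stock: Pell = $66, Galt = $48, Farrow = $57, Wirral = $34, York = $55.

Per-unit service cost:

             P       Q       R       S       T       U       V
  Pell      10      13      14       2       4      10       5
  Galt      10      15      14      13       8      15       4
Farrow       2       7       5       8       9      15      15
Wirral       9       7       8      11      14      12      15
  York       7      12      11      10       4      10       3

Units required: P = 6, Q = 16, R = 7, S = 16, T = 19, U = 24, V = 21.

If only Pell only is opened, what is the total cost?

Total cost: 885

Each work cell is assigned to its cheapest site among the open ones.
{Pell}: P→Pell 10·6=60, Q→Pell 13·16=208, R→Pell 14·7=98, S→Pell 2·16=32, T→Pell 4·19=76, U→Pell 10·24=240, V→Pell 5·21=105. Service 819; fixed 66; total 885.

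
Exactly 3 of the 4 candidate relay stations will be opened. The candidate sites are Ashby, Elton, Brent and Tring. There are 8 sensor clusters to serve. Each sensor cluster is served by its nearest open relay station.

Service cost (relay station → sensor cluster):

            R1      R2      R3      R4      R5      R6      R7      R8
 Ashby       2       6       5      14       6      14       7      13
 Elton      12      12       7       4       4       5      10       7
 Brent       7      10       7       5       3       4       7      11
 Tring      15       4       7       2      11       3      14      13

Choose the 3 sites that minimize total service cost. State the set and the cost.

With exactly 3 open, each sensor cluster uses its cheapest among the chosen.
{Ashby, Elton, Tring}: R1→Ashby 2, R2→Tring 4, R3→Ashby 5, R4→Tring 2, R5→Elton 4, R6→Tring 3, R7→Ashby 7, R8→Elton 7. Service cost 34.
{Ashby, Brent, Tring}: service cost 37
{Ashby, Elton, Brent}: service cost 38
Among all 4 size-3 choices, {Ashby, Elton, Tring} is lowest.

Choose Ashby, Elton and Tring; total service cost 34.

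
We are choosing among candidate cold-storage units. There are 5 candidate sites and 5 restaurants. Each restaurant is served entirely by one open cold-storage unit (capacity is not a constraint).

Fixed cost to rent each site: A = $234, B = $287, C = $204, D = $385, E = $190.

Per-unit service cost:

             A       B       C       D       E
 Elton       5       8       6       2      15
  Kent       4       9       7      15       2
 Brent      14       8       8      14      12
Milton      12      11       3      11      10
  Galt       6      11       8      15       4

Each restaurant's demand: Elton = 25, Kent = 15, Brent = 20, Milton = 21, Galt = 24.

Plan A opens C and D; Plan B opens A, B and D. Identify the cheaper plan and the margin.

Plan A is cheaper by 392.

Plan A: {C, D}: Elton→D 2·25=50, Kent→C 7·15=105, Brent→C 8·20=160, Milton→C 3·21=63, Galt→C 8·24=192. Service 570; fixed 589; total 1159.
Plan B: {A, B, D}: Elton→D 2·25=50, Kent→A 4·15=60, Brent→B 8·20=160, Milton→B 11·21=231, Galt→A 6·24=144. Service 645; fixed 906; total 1551.
Difference: |1159 − 1551| = 392.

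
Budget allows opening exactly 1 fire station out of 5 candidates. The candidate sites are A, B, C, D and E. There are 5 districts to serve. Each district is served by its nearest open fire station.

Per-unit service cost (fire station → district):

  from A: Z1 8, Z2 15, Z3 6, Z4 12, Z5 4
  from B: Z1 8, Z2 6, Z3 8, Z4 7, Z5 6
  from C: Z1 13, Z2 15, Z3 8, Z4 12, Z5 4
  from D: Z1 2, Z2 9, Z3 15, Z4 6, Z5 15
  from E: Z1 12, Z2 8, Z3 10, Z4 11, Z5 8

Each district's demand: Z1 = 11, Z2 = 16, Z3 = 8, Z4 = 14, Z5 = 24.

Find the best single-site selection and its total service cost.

Choose B only; total service cost 490.

With exactly 1 open, each district uses its cheapest among the chosen.
{B}: Z1→B 8·11=88, Z2→B 6·16=96, Z3→B 8·8=64, Z4→B 7·14=98, Z5→B 6·24=144. Service cost 490.
{A}: service cost 640
{E}: service cost 686
Among all 5 size-1 choices, {B} is lowest.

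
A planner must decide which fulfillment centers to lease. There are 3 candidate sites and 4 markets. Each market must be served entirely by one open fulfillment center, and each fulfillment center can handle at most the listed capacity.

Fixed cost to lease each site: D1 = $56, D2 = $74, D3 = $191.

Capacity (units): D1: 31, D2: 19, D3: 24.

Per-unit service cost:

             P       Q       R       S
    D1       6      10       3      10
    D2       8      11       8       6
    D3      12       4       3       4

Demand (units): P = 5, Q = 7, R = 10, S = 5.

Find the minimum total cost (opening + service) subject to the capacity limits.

Minimum total cost: 236

Open {D1}: P→D1 6·5=30, Q→D1 10·7=70, R→D1 3·10=30, S→D1 10·5=50.
Loads: D1 carries 27/31. Service 180; fixed 56; total 236.
Next best feasible plan costs 290.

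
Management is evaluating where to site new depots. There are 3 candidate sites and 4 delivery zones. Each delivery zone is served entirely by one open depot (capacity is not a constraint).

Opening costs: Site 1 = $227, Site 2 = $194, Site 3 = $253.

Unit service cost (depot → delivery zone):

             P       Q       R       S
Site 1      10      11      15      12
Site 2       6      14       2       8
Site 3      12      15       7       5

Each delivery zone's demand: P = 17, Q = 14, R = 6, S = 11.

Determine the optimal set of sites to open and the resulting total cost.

For any fixed open set, each delivery zone goes to its cheapest open site; total = fixed + service.
{Site 2}: P→Site 2 6·17=102, Q→Site 2 14·14=196, R→Site 2 2·6=12, S→Site 2 8·11=88. Service 398; fixed 194; total 592.
{Site 3}: P→Site 3 12·17=204, Q→Site 3 15·14=210, R→Site 3 7·6=42, S→Site 3 5·11=55. Service 511; fixed 253; total 764.
{Site 1}: P→Site 1 10·17=170, Q→Site 1 11·14=154, R→Site 1 15·6=90, S→Site 1 12·11=132. Service 546; fixed 227; total 773.
{Site 1, Site 2, Site 3}: service 323 + fixed 674 = 997
(All 7 nonempty subsets were checked; Site 2 only is lowest.)

Open Site 2 only; minimum total cost 592.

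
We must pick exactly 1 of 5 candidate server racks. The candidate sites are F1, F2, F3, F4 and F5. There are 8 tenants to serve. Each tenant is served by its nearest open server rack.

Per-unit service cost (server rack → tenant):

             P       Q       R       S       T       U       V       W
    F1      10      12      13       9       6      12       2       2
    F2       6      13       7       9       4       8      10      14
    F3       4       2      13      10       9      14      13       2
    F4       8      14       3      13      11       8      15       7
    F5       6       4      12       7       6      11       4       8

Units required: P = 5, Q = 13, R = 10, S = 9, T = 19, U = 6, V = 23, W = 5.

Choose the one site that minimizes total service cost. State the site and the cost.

With exactly 1 open, each tenant uses its cheapest among the chosen.
{F5}: P→F5 6·5=30, Q→F5 4·13=52, R→F5 12·10=120, S→F5 7·9=63, T→F5 6·19=114, U→F5 11·6=66, V→F5 4·23=92, W→F5 8·5=40. Service cost 577.
{F1}: service cost 659
{F2}: service cost 774
Among all 5 size-1 choices, {F5} is lowest.

Choose F5 only; total service cost 577.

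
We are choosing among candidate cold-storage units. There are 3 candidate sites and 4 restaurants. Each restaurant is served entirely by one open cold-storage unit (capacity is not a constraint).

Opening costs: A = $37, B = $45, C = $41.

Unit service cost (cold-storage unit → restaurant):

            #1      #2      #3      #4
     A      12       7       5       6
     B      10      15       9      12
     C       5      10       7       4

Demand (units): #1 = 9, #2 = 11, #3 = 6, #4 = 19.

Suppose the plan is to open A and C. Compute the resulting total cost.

Total cost: 306

Each restaurant is assigned to its cheapest site among the open ones.
{A, C}: #1→C 5·9=45, #2→A 7·11=77, #3→A 5·6=30, #4→C 4·19=76. Service 228; fixed 78; total 306.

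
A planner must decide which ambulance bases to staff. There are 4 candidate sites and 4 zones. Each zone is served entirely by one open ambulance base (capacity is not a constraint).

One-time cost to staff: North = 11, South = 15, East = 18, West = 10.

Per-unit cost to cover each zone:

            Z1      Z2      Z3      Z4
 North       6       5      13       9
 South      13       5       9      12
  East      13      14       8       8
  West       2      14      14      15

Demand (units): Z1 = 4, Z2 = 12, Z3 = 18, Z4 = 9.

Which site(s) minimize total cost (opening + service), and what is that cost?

For any fixed open set, each zone goes to its cheapest open site; total = fixed + service.
{North, East, West}: Z1→West 2·4=8, Z2→North 5·12=60, Z3→East 8·18=144, Z4→East 8·9=72. Service 284; fixed 39; total 323.
{South, East, West}: service 284 + fixed 43 = 327
{North, East}: service 300 + fixed 29 = 329
{North, South, East, West}: Z1→West 2·4=8, Z2→North 5·12=60, Z3→East 8·18=144, Z4→East 8·9=72. Service 284; fixed 54; total 338.
No other subset beats 323.

Open North, East and West; minimum total cost 323.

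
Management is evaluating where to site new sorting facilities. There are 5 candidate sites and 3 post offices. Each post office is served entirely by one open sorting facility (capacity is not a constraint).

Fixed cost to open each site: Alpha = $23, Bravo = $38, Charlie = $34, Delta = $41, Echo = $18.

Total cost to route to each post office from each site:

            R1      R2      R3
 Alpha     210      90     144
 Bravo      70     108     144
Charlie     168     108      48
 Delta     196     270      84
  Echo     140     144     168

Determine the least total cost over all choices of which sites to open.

Minimum total cost: 298

For any fixed open set, each post office goes to its cheapest open site; total = fixed + service.
{Bravo, Charlie}: R1→Bravo 70, R2→Bravo 108, R3→Charlie 48. Service 226; fixed 72; total 298.
{Alpha, Bravo, Charlie}: R1→Bravo 70, R2→Alpha 90, R3→Charlie 48. Service 208; fixed 95; total 303.
{Bravo, Charlie, Echo}: service 226 + fixed 90 = 316
{Alpha, Bravo, Charlie, Delta, Echo}: R1→Bravo 70, R2→Alpha 90, R3→Charlie 48. Service 208; fixed 154; total 362.
No other subset beats 298.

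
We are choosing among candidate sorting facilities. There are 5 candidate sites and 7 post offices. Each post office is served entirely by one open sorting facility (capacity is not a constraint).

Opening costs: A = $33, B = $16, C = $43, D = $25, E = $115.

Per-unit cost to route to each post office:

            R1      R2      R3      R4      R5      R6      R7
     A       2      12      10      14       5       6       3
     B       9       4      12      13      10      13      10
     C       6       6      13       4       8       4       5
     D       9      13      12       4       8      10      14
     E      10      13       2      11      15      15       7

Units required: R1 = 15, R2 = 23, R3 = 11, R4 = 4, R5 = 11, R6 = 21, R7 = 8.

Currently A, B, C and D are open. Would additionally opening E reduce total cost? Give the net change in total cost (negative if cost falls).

Current service cost with {A, B, C, D}: 411.
Adding E: each post office re-picks its cheapest; new service cost 323, saving 88.
Extra fixed cost: 115. Net change = 115 − 88 = 27.
(Totals: 528 → 555.)

No — net change +27 (cost rises by 27).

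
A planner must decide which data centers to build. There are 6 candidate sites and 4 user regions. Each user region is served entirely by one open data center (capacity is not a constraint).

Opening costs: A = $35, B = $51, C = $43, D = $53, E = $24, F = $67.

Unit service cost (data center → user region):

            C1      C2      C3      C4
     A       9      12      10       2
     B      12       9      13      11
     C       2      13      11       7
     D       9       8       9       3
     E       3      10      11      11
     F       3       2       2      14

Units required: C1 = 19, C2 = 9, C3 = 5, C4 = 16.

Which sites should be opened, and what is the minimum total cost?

For any fixed open set, each user region goes to its cheapest open site; total = fixed + service.
{A, F}: C1→F 3·19=57, C2→F 2·9=18, C3→F 2·5=10, C4→A 2·16=32. Service 117; fixed 102; total 219.
{A, C, F}: service 98 + fixed 145 = 243
{A, E, F}: C1→E 3·19=57, C2→F 2·9=18, C3→F 2·5=10, C4→A 2·16=32. Service 117; fixed 126; total 243.
{A, B, C, D, E, F}: C1→C 2·19=38, C2→F 2·9=18, C3→F 2·5=10, C4→A 2·16=32. Service 98; fixed 273; total 371.
No other subset beats 219.

Open A and F; minimum total cost 219.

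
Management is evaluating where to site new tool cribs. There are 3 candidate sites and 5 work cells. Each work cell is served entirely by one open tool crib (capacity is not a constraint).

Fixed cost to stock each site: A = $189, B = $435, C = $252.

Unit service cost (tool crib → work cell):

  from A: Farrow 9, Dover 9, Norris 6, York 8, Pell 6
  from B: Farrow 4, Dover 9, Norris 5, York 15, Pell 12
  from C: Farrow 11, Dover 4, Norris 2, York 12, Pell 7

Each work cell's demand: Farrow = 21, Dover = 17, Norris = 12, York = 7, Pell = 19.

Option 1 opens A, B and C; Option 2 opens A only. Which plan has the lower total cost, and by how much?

Option 2 is cheaper by 449.

Option 1: {A, B, C}: Farrow→B 4·21=84, Dover→C 4·17=68, Norris→C 2·12=24, York→A 8·7=56, Pell→A 6·19=114. Service 346; fixed 876; total 1222.
Option 2: {A}: Farrow→A 9·21=189, Dover→A 9·17=153, Norris→A 6·12=72, York→A 8·7=56, Pell→A 6·19=114. Service 584; fixed 189; total 773.
Difference: |1222 − 773| = 449.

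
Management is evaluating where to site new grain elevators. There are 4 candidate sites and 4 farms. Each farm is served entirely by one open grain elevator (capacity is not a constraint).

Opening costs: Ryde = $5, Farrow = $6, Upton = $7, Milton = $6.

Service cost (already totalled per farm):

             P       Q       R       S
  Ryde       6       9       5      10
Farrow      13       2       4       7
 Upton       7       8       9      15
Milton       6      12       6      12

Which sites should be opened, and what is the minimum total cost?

For any fixed open set, each farm goes to its cheapest open site; total = fixed + service.
{Ryde, Farrow}: P→Ryde 6, Q→Farrow 2, R→Farrow 4, S→Farrow 7. Service 19; fixed 11; total 30.
{Farrow, Milton}: service 19 + fixed 12 = 31
{Farrow}: P→Farrow 13, Q→Farrow 2, R→Farrow 4, S→Farrow 7. Service 26; fixed 6; total 32.
{Ryde, Farrow, Upton, Milton}: service 19 + fixed 24 = 43
No other subset beats 30.

Open Ryde and Farrow; minimum total cost 30.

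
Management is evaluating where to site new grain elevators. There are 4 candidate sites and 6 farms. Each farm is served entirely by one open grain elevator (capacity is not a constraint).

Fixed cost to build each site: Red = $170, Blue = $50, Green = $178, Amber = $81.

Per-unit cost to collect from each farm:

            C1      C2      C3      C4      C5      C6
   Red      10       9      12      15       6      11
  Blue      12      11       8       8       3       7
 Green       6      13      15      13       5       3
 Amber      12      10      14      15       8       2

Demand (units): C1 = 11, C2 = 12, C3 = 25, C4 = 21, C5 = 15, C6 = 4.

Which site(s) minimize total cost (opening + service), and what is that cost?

Open Blue only; minimum total cost 755.

For any fixed open set, each farm goes to its cheapest open site; total = fixed + service.
{Blue}: C1→Blue 12·11=132, C2→Blue 11·12=132, C3→Blue 8·25=200, C4→Blue 8·21=168, C5→Blue 3·15=45, C6→Blue 7·4=28. Service 705; fixed 50; total 755.
{Blue, Amber}: service 673 + fixed 131 = 804
{Blue, Green}: C1→Green 6·11=66, C2→Blue 11·12=132, C3→Blue 8·25=200, C4→Blue 8·21=168, C5→Blue 3·15=45, C6→Green 3·4=12. Service 623; fixed 228; total 851.
{Red, Blue, Green, Amber}: C1→Green 6·11=66, C2→Red 9·12=108, C3→Blue 8·25=200, C4→Blue 8·21=168, C5→Blue 3·15=45, C6→Amber 2·4=8. Service 595; fixed 479; total 1074.
No other subset beats 755.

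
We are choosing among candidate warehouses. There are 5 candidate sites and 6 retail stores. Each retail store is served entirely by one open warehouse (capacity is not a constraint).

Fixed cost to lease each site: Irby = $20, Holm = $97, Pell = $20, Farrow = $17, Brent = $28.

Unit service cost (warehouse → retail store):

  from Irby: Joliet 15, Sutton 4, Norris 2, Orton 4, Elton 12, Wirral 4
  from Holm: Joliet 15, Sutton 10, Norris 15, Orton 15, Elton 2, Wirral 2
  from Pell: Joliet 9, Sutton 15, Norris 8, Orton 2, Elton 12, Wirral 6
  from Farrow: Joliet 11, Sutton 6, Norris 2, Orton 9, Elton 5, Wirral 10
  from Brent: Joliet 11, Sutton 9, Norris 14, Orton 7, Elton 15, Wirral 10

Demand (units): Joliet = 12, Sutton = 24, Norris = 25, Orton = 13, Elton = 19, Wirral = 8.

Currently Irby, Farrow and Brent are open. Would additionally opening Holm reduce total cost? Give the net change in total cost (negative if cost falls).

No — net change +24 (cost rises by 24).

Current service cost with {Irby, Farrow, Brent}: 457.
Adding Holm: each retail store re-picks its cheapest; new service cost 384, saving 73.
Extra fixed cost: 97. Net change = 97 − 73 = 24.
(Totals: 522 → 546.)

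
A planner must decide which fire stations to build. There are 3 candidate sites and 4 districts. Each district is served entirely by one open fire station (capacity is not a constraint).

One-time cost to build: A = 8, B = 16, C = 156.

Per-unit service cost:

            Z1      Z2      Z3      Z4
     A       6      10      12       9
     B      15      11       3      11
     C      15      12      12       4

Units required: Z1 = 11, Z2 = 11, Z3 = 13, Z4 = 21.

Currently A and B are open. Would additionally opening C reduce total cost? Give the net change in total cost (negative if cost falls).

No — net change +51 (cost rises by 51).

Current service cost with {A, B}: 404.
Adding C: each district re-picks its cheapest; new service cost 299, saving 105.
Extra fixed cost: 156. Net change = 156 − 105 = 51.
(Totals: 428 → 479.)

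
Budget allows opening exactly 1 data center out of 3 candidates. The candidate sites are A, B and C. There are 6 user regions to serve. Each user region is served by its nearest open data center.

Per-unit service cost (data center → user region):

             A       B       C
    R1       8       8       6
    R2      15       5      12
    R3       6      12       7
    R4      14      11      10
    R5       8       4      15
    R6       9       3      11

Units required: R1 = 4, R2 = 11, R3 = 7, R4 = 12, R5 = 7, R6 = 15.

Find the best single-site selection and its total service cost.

Choose B only; total service cost 376.

With exactly 1 open, each user region uses its cheapest among the chosen.
{B}: R1→B 8·4=32, R2→B 5·11=55, R3→B 12·7=84, R4→B 11·12=132, R5→B 4·7=28, R6→B 3·15=45. Service cost 376.
{C}: service cost 595
{A}: service cost 598
Among all 3 size-1 choices, {B} is lowest.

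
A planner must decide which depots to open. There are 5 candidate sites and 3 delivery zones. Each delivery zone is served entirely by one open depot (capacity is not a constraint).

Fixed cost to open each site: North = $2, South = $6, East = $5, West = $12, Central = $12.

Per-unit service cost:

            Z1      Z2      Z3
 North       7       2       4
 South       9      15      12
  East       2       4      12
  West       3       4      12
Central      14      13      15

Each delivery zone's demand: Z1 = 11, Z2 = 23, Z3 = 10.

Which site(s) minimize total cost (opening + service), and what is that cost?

For any fixed open set, each delivery zone goes to its cheapest open site; total = fixed + service.
{North, East}: Z1→East 2·11=22, Z2→North 2·23=46, Z3→North 4·10=40. Service 108; fixed 7; total 115.
{North, South, East}: service 108 + fixed 13 = 121
{North, East, West}: service 108 + fixed 19 = 127
{North, South, East, West, Central}: Z1→East 2·11=22, Z2→North 2·23=46, Z3→North 4·10=40. Service 108; fixed 37; total 145.
No other subset beats 115.

Open North and East; minimum total cost 115.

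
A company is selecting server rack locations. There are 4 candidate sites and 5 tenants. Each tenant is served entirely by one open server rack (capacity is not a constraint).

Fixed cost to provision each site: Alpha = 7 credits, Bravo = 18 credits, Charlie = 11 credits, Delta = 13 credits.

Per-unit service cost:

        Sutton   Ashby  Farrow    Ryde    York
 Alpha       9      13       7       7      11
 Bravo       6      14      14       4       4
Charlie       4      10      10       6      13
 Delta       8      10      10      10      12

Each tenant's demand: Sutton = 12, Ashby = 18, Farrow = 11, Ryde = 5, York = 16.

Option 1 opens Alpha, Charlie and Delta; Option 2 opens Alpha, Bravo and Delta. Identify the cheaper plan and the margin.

Option 1: {Alpha, Charlie, Delta}: Sutton→Charlie 4·12=48, Ashby→Charlie 10·18=180, Farrow→Alpha 7·11=77, Ryde→Charlie 6·5=30, York→Alpha 11·16=176. Service 511; fixed 31; total 542.
Option 2: {Alpha, Bravo, Delta}: Sutton→Bravo 6·12=72, Ashby→Delta 10·18=180, Farrow→Alpha 7·11=77, Ryde→Bravo 4·5=20, York→Bravo 4·16=64. Service 413; fixed 38; total 451.
Difference: |542 − 451| = 91.

Option 2 is cheaper by 91.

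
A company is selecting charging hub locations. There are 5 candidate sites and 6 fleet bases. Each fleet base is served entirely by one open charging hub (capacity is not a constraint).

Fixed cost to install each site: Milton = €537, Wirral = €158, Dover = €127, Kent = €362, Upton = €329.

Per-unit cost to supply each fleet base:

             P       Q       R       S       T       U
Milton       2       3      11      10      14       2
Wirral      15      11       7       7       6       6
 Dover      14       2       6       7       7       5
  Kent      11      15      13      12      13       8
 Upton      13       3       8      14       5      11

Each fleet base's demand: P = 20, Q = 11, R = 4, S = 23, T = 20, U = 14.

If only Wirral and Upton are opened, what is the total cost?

Each fleet base is assigned to its cheapest site among the open ones.
{Wirral, Upton}: P→Upton 13·20=260, Q→Upton 3·11=33, R→Wirral 7·4=28, S→Wirral 7·23=161, T→Upton 5·20=100, U→Wirral 6·14=84. Service 666; fixed 487; total 1153.

Total cost: 1153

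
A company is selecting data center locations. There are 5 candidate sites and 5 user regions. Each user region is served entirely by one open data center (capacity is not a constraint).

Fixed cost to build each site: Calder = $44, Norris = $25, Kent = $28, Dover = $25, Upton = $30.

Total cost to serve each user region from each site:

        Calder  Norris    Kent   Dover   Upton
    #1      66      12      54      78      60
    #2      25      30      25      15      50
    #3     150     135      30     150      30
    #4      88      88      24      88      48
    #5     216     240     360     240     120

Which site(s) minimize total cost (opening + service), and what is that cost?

For any fixed open set, each user region goes to its cheapest open site; total = fixed + service.
{Norris, Kent, Upton}: #1→Norris 12, #2→Kent 25, #3→Kent 30, #4→Kent 24, #5→Upton 120. Service 211; fixed 83; total 294.
{Norris, Upton}: service 240 + fixed 55 = 295
{Norris, Dover, Upton}: #1→Norris 12, #2→Dover 15, #3→Upton 30, #4→Upton 48, #5→Upton 120. Service 225; fixed 80; total 305.
{Calder, Norris, Kent, Dover, Upton}: #1→Norris 12, #2→Dover 15, #3→Kent 30, #4→Kent 24, #5→Upton 120. Service 201; fixed 152; total 353.
No other subset beats 294.

Open Norris, Kent and Upton; minimum total cost 294.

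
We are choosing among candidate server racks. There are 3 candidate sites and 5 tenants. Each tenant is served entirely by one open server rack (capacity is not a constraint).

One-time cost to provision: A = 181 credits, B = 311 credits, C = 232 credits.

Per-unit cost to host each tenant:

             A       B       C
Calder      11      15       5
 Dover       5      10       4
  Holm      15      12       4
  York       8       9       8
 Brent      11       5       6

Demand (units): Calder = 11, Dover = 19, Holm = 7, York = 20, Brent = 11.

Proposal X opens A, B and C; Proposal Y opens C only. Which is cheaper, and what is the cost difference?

Proposal Y is cheaper by 481.

Proposal X: {A, B, C}: Calder→C 5·11=55, Dover→C 4·19=76, Holm→C 4·7=28, York→A 8·20=160, Brent→B 5·11=55. Service 374; fixed 724; total 1098.
Proposal Y: {C}: Calder→C 5·11=55, Dover→C 4·19=76, Holm→C 4·7=28, York→C 8·20=160, Brent→C 6·11=66. Service 385; fixed 232; total 617.
Difference: |1098 − 617| = 481.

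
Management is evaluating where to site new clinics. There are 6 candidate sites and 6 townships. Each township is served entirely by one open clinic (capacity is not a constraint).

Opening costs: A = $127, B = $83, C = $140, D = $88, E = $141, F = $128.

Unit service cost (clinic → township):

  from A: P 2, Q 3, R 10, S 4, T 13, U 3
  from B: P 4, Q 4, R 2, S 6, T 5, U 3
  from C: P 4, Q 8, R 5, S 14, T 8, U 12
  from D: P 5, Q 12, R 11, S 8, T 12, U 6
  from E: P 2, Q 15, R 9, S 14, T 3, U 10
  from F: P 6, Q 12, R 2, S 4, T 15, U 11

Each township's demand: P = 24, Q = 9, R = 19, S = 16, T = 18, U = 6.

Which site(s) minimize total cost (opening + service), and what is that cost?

Open B only; minimum total cost 457.

For any fixed open set, each township goes to its cheapest open site; total = fixed + service.
{B}: P→B 4·24=96, Q→B 4·9=36, R→B 2·19=38, S→B 6·16=96, T→B 5·18=90, U→B 3·6=18. Service 374; fixed 83; total 457.
{A, B}: service 285 + fixed 210 = 495
{B, E}: service 290 + fixed 224 = 514
{A, B, C, D, E, F}: P→A 2·24=48, Q→A 3·9=27, R→B 2·19=38, S→A 4·16=64, T→E 3·18=54, U→A 3·6=18. Service 249; fixed 707; total 956.
No other subset beats 457.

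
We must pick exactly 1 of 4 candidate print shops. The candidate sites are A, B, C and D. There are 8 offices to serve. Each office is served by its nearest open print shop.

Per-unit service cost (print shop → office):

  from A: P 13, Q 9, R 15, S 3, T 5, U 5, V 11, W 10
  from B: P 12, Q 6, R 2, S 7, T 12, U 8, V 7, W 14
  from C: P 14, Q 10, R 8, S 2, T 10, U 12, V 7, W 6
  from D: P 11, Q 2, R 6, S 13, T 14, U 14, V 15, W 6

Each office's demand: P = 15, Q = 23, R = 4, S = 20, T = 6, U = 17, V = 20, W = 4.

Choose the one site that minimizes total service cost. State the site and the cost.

With exactly 1 open, each office uses its cheapest among the chosen.
{B}: P→B 12·15=180, Q→B 6·23=138, R→B 2·4=8, S→B 7·20=140, T→B 12·6=72, U→B 8·17=136, V→B 7·20=140, W→B 14·4=56. Service cost 870.
{A}: service cost 897
{C}: service cost 940
Among all 4 size-1 choices, {B} is lowest.

Choose B only; total service cost 870.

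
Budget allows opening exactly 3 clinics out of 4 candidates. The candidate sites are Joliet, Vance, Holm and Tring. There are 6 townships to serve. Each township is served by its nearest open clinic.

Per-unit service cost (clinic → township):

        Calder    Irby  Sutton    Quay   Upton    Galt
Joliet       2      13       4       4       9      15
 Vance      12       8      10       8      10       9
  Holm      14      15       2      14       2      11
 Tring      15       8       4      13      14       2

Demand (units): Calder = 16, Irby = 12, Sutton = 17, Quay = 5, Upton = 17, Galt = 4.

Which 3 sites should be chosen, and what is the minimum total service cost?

Choose Joliet, Holm and Tring; total service cost 224.

With exactly 3 open, each township uses its cheapest among the chosen.
{Joliet, Holm, Tring}: Calder→Joliet 2·16=32, Irby→Tring 8·12=96, Sutton→Holm 2·17=34, Quay→Joliet 4·5=20, Upton→Holm 2·17=34, Galt→Tring 2·4=8. Service cost 224.
{Joliet, Vance, Holm}: service cost 252
{Joliet, Vance, Tring}: service cost 377
Among all 4 size-3 choices, {Joliet, Holm, Tring} is lowest.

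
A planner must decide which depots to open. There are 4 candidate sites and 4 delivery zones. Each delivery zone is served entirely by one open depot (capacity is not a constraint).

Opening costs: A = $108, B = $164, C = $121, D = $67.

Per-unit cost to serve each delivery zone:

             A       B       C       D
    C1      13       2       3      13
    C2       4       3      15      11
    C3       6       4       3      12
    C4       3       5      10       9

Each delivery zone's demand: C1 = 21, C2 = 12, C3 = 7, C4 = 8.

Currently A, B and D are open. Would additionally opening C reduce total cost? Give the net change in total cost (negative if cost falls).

No — net change +114 (cost rises by 114).

Current service cost with {A, B, D}: 130.
Adding C: each delivery zone re-picks its cheapest; new service cost 123, saving 7.
Extra fixed cost: 121. Net change = 121 − 7 = 114.
(Totals: 469 → 583.)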